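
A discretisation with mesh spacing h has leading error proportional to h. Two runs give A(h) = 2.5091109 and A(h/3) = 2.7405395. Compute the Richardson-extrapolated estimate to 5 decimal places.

The leading error scales as h; refining by a factor of 3 reduces it by 3^1 = 3.
Extrapolated value = (3·A(h/3) − A(h)) / (3 − 1)
= (3·2.7405395 − 2.5091109) / 2
= 5.7125076 / 2 = 2.8562538

2.85625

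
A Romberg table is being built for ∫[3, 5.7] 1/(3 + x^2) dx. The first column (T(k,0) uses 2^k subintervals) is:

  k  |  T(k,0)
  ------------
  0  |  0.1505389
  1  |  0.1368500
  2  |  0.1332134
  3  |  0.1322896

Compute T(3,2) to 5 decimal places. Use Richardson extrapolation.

0.13198

T(2,1) = 0.1332134 + (0.1332134 − 0.1368500)/3 = 0.1320012
T(3,1) = 0.1322896 + (0.1322896 − 0.1332134)/3 = 0.1319817
T(3,2) = (16·0.1319817 − 0.1320012) / 15 = 0.1319804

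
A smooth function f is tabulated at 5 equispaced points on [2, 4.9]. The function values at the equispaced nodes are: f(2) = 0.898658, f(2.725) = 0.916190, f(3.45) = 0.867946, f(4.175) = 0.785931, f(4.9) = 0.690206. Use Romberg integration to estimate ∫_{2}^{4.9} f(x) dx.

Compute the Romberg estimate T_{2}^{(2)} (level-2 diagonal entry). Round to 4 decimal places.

2.4491

T_{0}^{(0)} (trapezoid, 1 panel, h=2.9000): 2.303853
T_{1}^{(0)} (trapezoid, 2 panels, h=1.4500): 2.410448
T_{2}^{(0)} (trapezoid, 4 panels, h=0.7250): 2.439262
T_{1}^{(1)} = 2.410448 + (2.410448 − 2.303853)/3 = 2.445980
T_{2}^{(1)} = 2.439262 + (2.439262 − 2.410448)/3 = 2.448867
T_{2}^{(2)} = 2.448867 + (2.448867 − 2.445980)/15 = 2.449059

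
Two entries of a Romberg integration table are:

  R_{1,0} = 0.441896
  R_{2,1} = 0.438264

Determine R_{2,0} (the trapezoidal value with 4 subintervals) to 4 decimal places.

From R_{2,1} = (4·R_{2,0} − R_{1,0})/3, solve for R_{2,0}:
4·R_{2,0} = 3·0.438264 + 0.441896 = 1.756688
R_{2,0} = 0.439172

0.4392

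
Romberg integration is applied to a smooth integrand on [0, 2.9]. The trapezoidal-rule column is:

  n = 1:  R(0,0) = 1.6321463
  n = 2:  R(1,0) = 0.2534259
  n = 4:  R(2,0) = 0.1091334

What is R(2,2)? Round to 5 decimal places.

Richardson extrapolation on the trapezoidal column (denominator 4−1=3):
R(1,1) = 0.2534259 + (0.2534259 − 1.6321463)/3 = -0.2061476
R(2,1) = 0.1091334 + (0.1091334 − 0.2534259)/3 = 0.0610359
R(2,2) = (16·0.0610359 − (-0.2061476)) / 15 = 0.0788481

0.07885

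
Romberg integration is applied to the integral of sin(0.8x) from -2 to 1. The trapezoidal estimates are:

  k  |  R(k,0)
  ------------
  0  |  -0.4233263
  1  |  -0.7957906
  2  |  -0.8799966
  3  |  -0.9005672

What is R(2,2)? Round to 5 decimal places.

Richardson extrapolation on the trapezoidal column (denominator 4−1=3):
R(1,1) = -0.7957906 + (-0.7957906 − (-0.4233263))/3 = -0.9199454
R(2,1) = (4·(-0.8799966) − (-0.7957906)) / 3 = -0.9080653
R(2,2) = -0.9080653 + (-0.9080653 − (-0.9199454))/15 = -0.9072733
(Column j=1 coincides with Simpson's rule on the same nodes.)

-0.90727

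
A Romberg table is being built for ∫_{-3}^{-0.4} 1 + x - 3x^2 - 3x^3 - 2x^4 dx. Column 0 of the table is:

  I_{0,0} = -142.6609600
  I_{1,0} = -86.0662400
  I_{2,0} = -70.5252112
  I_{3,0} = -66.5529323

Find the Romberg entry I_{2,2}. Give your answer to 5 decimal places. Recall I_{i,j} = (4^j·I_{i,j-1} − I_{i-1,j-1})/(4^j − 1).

-65.22110

Richardson extrapolation on the trapezoidal column (denominator 4−1=3):
I_{1,1} = -86.0662400 + (-86.0662400 − (-142.6609600))/3 = -67.2013333
I_{2,1} = (4·(-70.5252112) − (-86.0662400)) / 3 = -65.3448683
I_{2,2} = -65.3448683 + (-65.3448683 − (-67.2013333))/15 = -65.2211040
(Column j=1 coincides with Simpson's rule on the same nodes.)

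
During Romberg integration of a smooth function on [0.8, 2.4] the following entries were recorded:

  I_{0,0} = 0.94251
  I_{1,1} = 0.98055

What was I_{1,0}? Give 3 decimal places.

0.971

From I_{1,1} = (4·I_{1,0} − I_{0,0})/3, solve for I_{1,0}:
4·I_{1,0} = 3·0.98055 + 0.94251 = 3.88416
I_{1,0} = 0.97104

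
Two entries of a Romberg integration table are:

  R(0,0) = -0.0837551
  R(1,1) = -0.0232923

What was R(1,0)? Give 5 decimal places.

-0.03841

From R(1,1) = (4·R(1,0) − R(0,0))/3, solve for R(1,0):
4·R(1,0) = 3·(-0.0232923) + (-0.0837551) = -0.1536320
R(1,0) = -0.0384080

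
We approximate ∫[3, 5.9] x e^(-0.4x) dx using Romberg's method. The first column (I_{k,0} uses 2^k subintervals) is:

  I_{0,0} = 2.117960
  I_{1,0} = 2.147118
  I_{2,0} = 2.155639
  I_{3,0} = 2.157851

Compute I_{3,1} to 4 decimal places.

Richardson extrapolation on the trapezoidal column (denominator 4−1=3):
I_{3,1} = (4·2.157851 − 2.155639) / 3 = 2.158588

2.1586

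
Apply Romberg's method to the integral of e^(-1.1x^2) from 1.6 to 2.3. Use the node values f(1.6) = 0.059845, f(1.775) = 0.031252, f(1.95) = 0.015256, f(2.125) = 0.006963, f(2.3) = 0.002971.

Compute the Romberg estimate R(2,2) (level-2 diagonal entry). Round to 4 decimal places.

R(0,0) (trapezoid, 1 panel, h=0.7000): 0.021986
R(1,0) (trapezoid, 2 panels, h=0.3500): 0.016332
R(2,0) (trapezoid, 4 panels, h=0.1750): 0.014854
R(1,1) = 0.016332 + (0.016332 − 0.021986)/3 = 0.014447
R(2,1) = 0.014854 + (0.014854 − 0.016332)/3 = 0.014361
R(2,2) = 0.014361 + (0.014361 − 0.014447)/15 = 0.014355

0.0144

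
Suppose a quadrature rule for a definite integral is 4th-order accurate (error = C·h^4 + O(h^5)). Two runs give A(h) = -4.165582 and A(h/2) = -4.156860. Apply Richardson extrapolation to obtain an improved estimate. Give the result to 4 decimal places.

-4.1563

The leading error scales as h^4; refining by a factor of 2 reduces it by 2^4 = 16.
Extrapolated value = (16·A(h/2) − A(h)) / (16 − 1)
= (16·(-4.156860) − (-4.165582)) / 15
= -62.344178 / 15 = -4.156279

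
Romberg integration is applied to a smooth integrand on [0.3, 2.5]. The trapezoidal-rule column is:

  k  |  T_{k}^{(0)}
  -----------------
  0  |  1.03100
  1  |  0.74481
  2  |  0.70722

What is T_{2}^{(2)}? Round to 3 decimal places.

0.698

T_{1}^{(1)} = 0.74481 + (0.74481 − 1.03100)/3 = 0.64941
T_{2}^{(1)} = (4·0.70722 − 0.74481) / 3 = 0.69469
T_{2}^{(2)} = 0.69469 + (0.69469 − 0.64941)/15 = 0.69771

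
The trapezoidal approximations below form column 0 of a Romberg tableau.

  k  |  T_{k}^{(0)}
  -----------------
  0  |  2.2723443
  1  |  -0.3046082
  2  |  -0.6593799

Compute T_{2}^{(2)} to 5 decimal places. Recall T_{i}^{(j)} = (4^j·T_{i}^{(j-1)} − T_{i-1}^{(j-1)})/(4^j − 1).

Richardson extrapolation on the trapezoidal column (denominator 4−1=3):
T_{1}^{(1)} = (4·(-0.3046082) − 2.2723443) / 3 = -1.1635924
T_{2}^{(1)} = -0.6593799 + (-0.6593799 − (-0.3046082))/3 = -0.7776371
T_{2}^{(2)} = (16·(-0.7776371) − (-1.1635924)) / 15 = -0.7519067
(Column j=1 coincides with Simpson's rule on the same nodes.)

-0.75191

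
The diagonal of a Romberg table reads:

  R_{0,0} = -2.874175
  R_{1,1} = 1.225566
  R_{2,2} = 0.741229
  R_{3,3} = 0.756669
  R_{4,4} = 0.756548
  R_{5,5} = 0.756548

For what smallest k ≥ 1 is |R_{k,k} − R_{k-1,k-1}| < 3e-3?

k = 4

|R_{1,1} − R_{0,0}| = 4.099741 ≥ 3e-3
|R_{2,2} − R_{1,1}| = 0.484337 ≥ 3e-3
|R_{3,3} − R_{2,2}| = 0.015440 ≥ 3e-3
|R_{4,4} − R_{3,3}| = 0.000121 < 3e-3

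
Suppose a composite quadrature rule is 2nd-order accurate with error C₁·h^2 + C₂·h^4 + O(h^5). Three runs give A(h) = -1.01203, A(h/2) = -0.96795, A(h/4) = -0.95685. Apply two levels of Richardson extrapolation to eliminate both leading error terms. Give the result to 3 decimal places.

-0.953

First eliminate the h^2 term (factor 2^2 = 4):
  B₁ = (4·(-0.96795) − (-1.01203))/3 = -0.95326
  B₂ = (4·(-0.95685) − (-0.96795))/3 = -0.95315
Then eliminate the h^4 term (factor 2^4 = 16):
  (16·(-0.95315) − (-0.95326))/15 = -0.95314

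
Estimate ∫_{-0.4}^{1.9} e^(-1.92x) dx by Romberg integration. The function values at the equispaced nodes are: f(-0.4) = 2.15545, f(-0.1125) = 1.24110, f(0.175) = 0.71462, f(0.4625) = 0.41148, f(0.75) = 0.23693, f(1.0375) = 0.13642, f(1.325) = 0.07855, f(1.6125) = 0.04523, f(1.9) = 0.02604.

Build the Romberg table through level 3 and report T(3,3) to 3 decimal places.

T(0,0) (trapezoid, 1 panel, h=2.3000): 2.50871
T(1,0) (trapezoid, 2 panels, h=1.1500): 1.52683
T(2,0) (trapezoid, 4 panels, h=0.5750): 1.21949
T(3,0) (trapezoid, 8 panels, h=0.2875): 1.13708
T(1,1) = 1.52683 + (1.52683 − 2.50871)/3 = 1.19954
T(2,1) = 1.21949 + (1.21949 − 1.52683)/3 = 1.11704
T(3,1) = 1.13708 + (1.13708 − 1.21949)/3 = 1.10961
T(2,2) = 1.11704 + (1.11704 − 1.19954)/15 = 1.11154
T(3,2) = 1.10961 + (1.10961 − 1.11704)/15 = 1.10911
T(3,3) = 1.10911 + (1.10911 − 1.11154)/63 = 1.10907

1.109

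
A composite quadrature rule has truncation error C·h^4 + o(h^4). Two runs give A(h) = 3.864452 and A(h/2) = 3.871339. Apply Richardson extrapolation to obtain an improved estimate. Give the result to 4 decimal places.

The leading error scales as h^4; refining by a factor of 2 reduces it by 2^4 = 16.
Extrapolated value = (16·A(h/2) − A(h)) / (16 − 1)
= (16·3.871339 − 3.864452) / 15
= 58.076972 / 15 = 3.871798

3.8718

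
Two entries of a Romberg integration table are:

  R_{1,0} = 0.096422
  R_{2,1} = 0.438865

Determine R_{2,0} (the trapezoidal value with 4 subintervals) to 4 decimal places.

From R_{2,1} = (4·R_{2,0} − R_{1,0})/3, solve for R_{2,0}:
4·R_{2,0} = 3·0.438865 + 0.096422 = 1.413017
R_{2,0} = 0.353254

0.3533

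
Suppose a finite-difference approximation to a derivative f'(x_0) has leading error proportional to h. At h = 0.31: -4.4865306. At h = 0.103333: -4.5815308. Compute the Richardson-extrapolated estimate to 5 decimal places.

The leading error scales as h; refining by a factor of 3 reduces it by 3^1 = 3.
Extrapolated value = (3·A(h/3) − A(h)) / (3 − 1)
= (3·(-4.5815308) − (-4.4865306)) / 2
= -9.2580618 / 2 = -4.6290309

-4.62903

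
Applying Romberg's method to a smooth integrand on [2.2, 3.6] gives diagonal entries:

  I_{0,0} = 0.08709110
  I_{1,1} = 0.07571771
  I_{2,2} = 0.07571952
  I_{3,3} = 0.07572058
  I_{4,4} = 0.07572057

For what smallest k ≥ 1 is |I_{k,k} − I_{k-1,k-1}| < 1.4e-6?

|I_{1,1} − I_{0,0}| = 0.01137339 ≥ 1.4e-6
|I_{2,2} − I_{1,1}| = 0.00000181 ≥ 1.4e-6
|I_{3,3} − I_{2,2}| = 0.00000106 < 1.4e-6

k = 3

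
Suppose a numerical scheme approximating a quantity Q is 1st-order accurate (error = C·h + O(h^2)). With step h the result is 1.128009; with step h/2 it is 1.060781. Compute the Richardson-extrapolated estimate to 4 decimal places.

Extrapolated value = (2·A(h/2) − A(h)) / (2 − 1)
= (2·1.060781 − 1.128009) / 1
= 0.993553 / 1 = 0.993553

0.9936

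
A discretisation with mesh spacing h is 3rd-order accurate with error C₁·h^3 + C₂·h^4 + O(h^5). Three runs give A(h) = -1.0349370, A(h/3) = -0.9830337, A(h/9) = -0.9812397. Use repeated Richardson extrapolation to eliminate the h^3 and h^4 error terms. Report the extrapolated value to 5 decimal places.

First eliminate the h^3 term (factor 3^3 = 27):
  B₁ = (27·(-0.9830337) − (-1.0349370))/26 = -0.9810374
  B₂ = (27·(-0.9812397) − (-0.9830337))/26 = -0.9811707
Then eliminate the h^4 term (factor 3^4 = 81):
  (81·(-0.9811707) − (-0.9810374))/80 = -0.9811724

-0.98117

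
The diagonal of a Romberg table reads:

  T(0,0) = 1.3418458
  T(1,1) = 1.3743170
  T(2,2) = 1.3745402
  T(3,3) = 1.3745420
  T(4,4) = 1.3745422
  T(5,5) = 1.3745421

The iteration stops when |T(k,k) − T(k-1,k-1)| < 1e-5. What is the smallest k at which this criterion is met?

k = 3

|T(1,1) − T(0,0)| = 0.0324712 ≥ 1e-5
|T(2,2) − T(1,1)| = 0.0002232 ≥ 1e-5
|T(3,3) − T(2,2)| = 0.0000018 < 1e-5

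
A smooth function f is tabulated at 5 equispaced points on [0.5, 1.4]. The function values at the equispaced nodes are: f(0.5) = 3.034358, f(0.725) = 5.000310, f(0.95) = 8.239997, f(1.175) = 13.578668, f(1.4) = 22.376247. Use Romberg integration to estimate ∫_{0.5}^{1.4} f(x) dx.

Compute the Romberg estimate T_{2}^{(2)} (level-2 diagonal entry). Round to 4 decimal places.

T_{0}^{(0)} (trapezoid, 1 panel, h=0.9000): 11.434772
T_{1}^{(0)} (trapezoid, 2 panels, h=0.4500): 9.425385
T_{2}^{(0)} (trapezoid, 4 panels, h=0.2250): 8.892962
T_{1}^{(1)} = 9.425385 + (9.425385 − 11.434772)/3 = 8.755589
T_{2}^{(1)} = 8.892962 + (8.892962 − 9.425385)/3 = 8.715488
T_{2}^{(2)} = 8.715488 + (8.715488 − 8.755589)/15 = 8.712815

8.7128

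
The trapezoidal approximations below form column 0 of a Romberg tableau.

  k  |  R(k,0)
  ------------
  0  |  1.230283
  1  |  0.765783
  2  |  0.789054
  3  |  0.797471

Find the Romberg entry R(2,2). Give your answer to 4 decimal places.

0.8092

R(1,1) = 0.765783 + (0.765783 − 1.230283)/3 = 0.610950
R(2,1) = 0.789054 + (0.789054 − 0.765783)/3 = 0.796811
R(2,2) = 0.796811 + (0.796811 − 0.610950)/15 = 0.809202
(Column j=1 coincides with Simpson's rule on the same nodes.)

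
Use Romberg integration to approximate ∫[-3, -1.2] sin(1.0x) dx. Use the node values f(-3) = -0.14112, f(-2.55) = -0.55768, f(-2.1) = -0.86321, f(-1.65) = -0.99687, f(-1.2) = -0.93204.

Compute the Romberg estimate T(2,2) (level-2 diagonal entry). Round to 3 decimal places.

-1.352

T(0,0) (trapezoid, 1 panel, h=1.8000): -0.96584
T(1,0) (trapezoid, 2 panels, h=0.9000): -1.25981
T(2,0) (trapezoid, 4 panels, h=0.4500): -1.32945
T(1,1) = -1.25981 + (-1.25981 − (-0.96584))/3 = -1.35780
T(2,1) = -1.32945 + (-1.32945 − (-1.25981))/3 = -1.35266
T(2,2) = -1.35266 + (-1.35266 − (-1.35780))/15 = -1.35232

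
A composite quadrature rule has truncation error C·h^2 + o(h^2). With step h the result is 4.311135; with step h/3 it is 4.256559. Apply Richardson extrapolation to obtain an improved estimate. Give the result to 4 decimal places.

4.2497

The leading error scales as h^2; refining by a factor of 3 reduces it by 3^2 = 9.
Extrapolated value = (9·A(h/3) − A(h)) / (9 − 1)
= (9·4.256559 − 4.311135) / 8
= 33.997896 / 8 = 4.249737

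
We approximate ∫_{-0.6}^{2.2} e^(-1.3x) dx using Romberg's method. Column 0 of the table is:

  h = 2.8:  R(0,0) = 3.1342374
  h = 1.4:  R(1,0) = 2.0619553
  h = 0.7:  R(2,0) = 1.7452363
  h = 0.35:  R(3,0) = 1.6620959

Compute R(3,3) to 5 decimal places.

R(1,1) = 2.0619553 + (2.0619553 − 3.1342374)/3 = 1.7045279
R(2,1) = 1.7452363 + (1.7452363 − 2.0619553)/3 = 1.6396633
R(3,1) = (4·1.6620959 − 1.7452363) / 3 = 1.6343824
R(2,2) = 1.6396633 + (1.6396633 − 1.7045279)/15 = 1.6353390
R(3,2) = 1.6343824 + (1.6343824 − 1.6396633)/15 = 1.6340303
R(3,3) = 1.6340303 + (1.6340303 − 1.6353390)/63 = 1.6340095
(Column j=1 coincides with Simpson's rule on the same nodes.)

1.63401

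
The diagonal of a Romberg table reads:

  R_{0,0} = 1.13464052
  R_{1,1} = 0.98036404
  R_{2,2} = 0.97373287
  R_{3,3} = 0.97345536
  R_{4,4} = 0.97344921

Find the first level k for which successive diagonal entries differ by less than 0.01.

k = 2

|R_{1,1} − R_{0,0}| = 0.15427648 ≥ 0.01
|R_{2,2} − R_{1,1}| = 0.00663117 < 0.01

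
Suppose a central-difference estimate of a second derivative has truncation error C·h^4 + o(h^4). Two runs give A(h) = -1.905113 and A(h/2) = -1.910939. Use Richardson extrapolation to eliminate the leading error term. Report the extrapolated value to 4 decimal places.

-1.9113

The leading error scales as h^4; refining by a factor of 2 reduces it by 2^4 = 16.
Extrapolated value = (16·A(h/2) − A(h)) / (16 − 1)
= (16·(-1.910939) − (-1.905113)) / 15
= -28.669911 / 15 = -1.911327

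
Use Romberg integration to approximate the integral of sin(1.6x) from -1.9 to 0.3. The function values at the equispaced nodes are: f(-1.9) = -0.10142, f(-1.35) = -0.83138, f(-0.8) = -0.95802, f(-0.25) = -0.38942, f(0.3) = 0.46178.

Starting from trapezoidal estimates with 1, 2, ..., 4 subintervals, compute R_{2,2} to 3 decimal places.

-1.174

R_{0,0} (trapezoid, 1 panel, h=2.2000): 0.39640
R_{1,0} (trapezoid, 2 panels, h=1.1000): -0.85562
R_{2,0} (trapezoid, 4 panels, h=0.5500): -1.09925
R_{1,1} = -0.85562 + (-0.85562 − 0.39640)/3 = -1.27296
R_{2,1} = -1.09925 + (-1.09925 − (-0.85562))/3 = -1.18046
R_{2,2} = -1.18046 + (-1.18046 − (-1.27296))/15 = -1.17429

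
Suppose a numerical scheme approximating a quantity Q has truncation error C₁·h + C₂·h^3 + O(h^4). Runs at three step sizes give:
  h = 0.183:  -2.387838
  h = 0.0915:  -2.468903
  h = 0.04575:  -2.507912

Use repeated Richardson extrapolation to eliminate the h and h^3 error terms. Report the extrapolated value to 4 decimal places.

First eliminate the h term (factor 2^1 = 2):
  B₁ = (2·(-2.468903) − (-2.387838))/1 = -2.549968
  B₂ = (2·(-2.507912) − (-2.468903))/1 = -2.546921
Then eliminate the h^3 term (factor 2^3 = 8):
  (8·(-2.546921) − (-2.549968))/7 = -2.546486

-2.5465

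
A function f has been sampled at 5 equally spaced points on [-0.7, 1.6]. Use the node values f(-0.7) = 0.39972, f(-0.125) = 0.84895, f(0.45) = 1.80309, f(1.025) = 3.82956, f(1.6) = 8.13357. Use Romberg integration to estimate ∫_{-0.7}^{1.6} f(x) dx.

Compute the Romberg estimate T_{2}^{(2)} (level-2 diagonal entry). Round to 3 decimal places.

T_{0}^{(0)} (trapezoid, 1 panel, h=2.3000): 9.81328
T_{1}^{(0)} (trapezoid, 2 panels, h=1.1500): 6.98020
T_{2}^{(0)} (trapezoid, 4 panels, h=0.5750): 6.18024
T_{1}^{(1)} = 6.98020 + (6.98020 − 9.81328)/3 = 6.03584
T_{2}^{(1)} = 6.18024 + (6.18024 − 6.98020)/3 = 5.91359
T_{2}^{(2)} = 5.91359 + (5.91359 − 6.03584)/15 = 5.90544

5.905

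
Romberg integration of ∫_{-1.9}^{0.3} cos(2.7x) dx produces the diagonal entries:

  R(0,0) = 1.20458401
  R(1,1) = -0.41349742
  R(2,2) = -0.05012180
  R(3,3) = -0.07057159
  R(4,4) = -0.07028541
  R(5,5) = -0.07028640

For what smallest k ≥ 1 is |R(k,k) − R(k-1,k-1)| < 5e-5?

|R(1,1) − R(0,0)| = 1.61808143 ≥ 5e-5
|R(2,2) − R(1,1)| = 0.36337562 ≥ 5e-5
|R(3,3) − R(2,2)| = 0.02044979 ≥ 5e-5
|R(4,4) − R(3,3)| = 0.00028618 ≥ 5e-5
|R(5,5) − R(4,4)| = 0.00000099 < 5e-5

k = 5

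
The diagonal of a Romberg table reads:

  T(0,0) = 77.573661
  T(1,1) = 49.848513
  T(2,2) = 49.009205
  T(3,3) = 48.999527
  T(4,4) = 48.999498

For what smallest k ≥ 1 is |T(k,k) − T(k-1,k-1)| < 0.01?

k = 3

|T(1,1) − T(0,0)| = 27.725148 ≥ 0.01
|T(2,2) − T(1,1)| = 0.839308 ≥ 0.01
|T(3,3) − T(2,2)| = 0.009678 < 0.01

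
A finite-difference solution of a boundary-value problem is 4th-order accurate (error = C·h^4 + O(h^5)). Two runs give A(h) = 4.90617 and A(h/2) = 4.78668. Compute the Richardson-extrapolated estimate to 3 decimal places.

4.779

Extrapolated value = (16·A(h/2) − A(h)) / (16 − 1)
= (16·4.78668 − 4.90617) / 15
= 71.68071 / 15 = 4.77871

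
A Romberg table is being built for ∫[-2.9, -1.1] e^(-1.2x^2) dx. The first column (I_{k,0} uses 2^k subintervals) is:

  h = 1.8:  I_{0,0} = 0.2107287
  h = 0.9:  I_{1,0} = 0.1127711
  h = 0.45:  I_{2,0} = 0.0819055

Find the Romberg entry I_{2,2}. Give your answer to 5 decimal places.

Richardson extrapolation on the trapezoidal column (denominator 4−1=3):
I_{1,1} = 0.1127711 + (0.1127711 − 0.2107287)/3 = 0.0801186
I_{2,1} = 0.0819055 + (0.0819055 − 0.1127711)/3 = 0.0716170
I_{2,2} = 0.0716170 + (0.0716170 − 0.0801186)/15 = 0.0710502
(Column j=1 coincides with Simpson's rule on the same nodes.)

0.07105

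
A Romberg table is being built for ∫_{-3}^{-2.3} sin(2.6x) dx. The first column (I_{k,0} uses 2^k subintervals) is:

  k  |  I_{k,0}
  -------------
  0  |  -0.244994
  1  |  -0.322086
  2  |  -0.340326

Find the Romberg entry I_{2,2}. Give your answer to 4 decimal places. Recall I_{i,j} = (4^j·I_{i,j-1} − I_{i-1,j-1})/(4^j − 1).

-0.3463

I_{1,1} = (4·(-0.322086) − (-0.244994)) / 3 = -0.347783
I_{2,1} = -0.340326 + (-0.340326 − (-0.322086))/3 = -0.346406
I_{2,2} = (16·(-0.346406) − (-0.347783)) / 15 = -0.346314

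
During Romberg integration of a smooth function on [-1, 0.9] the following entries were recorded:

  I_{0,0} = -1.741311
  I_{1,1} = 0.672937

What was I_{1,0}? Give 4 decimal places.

From I_{1,1} = (4·I_{1,0} − I_{0,0})/3, solve for I_{1,0}:
4·I_{1,0} = 3·0.672937 + (-1.741311) = 0.277500
I_{1,0} = 0.069375

0.0694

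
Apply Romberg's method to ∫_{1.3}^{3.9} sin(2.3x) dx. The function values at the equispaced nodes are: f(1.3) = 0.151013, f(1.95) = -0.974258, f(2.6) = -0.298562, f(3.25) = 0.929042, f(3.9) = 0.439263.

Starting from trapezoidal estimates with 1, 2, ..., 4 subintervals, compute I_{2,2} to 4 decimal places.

I_{0,0} (trapezoid, 1 panel, h=2.6000): 0.767359
I_{1,0} (trapezoid, 2 panels, h=1.3000): -0.004451
I_{2,0} (trapezoid, 4 panels, h=0.6500): -0.031616
I_{1,1} = -0.004451 + (-0.004451 − 0.767359)/3 = -0.261721
I_{2,1} = -0.031616 + (-0.031616 − (-0.004451))/3 = -0.040671
I_{2,2} = -0.040671 + (-0.040671 − (-0.261721))/15 = -0.025934

-0.0259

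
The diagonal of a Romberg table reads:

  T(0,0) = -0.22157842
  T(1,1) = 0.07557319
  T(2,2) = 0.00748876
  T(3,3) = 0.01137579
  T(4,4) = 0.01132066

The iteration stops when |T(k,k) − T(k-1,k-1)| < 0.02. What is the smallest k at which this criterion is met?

|T(1,1) − T(0,0)| = 0.29715161 ≥ 0.02
|T(2,2) − T(1,1)| = 0.06808443 ≥ 0.02
|T(3,3) − T(2,2)| = 0.00388703 < 0.02

k = 3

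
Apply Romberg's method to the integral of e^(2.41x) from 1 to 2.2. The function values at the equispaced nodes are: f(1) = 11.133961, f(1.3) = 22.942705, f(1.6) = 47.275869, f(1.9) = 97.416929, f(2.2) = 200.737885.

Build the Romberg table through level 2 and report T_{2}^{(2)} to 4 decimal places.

78.6923

T_{0}^{(0)} (trapezoid, 1 panel, h=1.2000): 127.123108
T_{1}^{(0)} (trapezoid, 2 panels, h=0.6000): 91.927075
T_{2}^{(0)} (trapezoid, 4 panels, h=0.3000): 82.071428
T_{1}^{(1)} = 91.927075 + (91.927075 − 127.123108)/3 = 80.195064
T_{2}^{(1)} = 82.071428 + (82.071428 − 91.927075)/3 = 78.786212
T_{2}^{(2)} = 78.786212 + (78.786212 − 80.195064)/15 = 78.692289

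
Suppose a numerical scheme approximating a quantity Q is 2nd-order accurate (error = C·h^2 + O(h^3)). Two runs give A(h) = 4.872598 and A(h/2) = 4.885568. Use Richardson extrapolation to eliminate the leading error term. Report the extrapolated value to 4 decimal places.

4.8899

The leading error scales as h^2; refining by a factor of 2 reduces it by 2^2 = 4.
Extrapolated value = (4·A(h/2) − A(h)) / (4 − 1)
= (4·4.885568 − 4.872598) / 3
= 14.669674 / 3 = 4.889891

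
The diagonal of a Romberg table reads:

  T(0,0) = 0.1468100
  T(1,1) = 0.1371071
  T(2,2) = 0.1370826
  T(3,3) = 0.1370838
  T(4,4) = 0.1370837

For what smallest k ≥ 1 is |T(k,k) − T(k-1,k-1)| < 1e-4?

k = 2

|T(1,1) − T(0,0)| = 0.0097029 ≥ 1e-4
|T(2,2) − T(1,1)| = 0.0000245 < 1e-4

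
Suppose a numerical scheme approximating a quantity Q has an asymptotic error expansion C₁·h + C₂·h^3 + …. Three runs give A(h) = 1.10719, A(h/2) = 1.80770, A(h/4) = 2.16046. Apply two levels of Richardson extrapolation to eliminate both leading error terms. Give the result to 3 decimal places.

First eliminate the h term (factor 2^1 = 2):
  B₁ = (2·1.80770 − 1.10719)/1 = 2.50821
  B₂ = (2·2.16046 − 1.80770)/1 = 2.51322
Then eliminate the h^3 term (factor 2^3 = 8):
  (8·2.51322 − 2.50821)/7 = 2.51394

2.514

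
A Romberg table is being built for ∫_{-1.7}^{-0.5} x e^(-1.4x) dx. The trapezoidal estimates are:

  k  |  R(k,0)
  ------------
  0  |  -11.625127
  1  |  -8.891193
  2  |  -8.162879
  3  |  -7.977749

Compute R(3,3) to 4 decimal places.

-7.9158

Richardson extrapolation on the trapezoidal column (denominator 4−1=3):
R(1,1) = -8.891193 + (-8.891193 − (-11.625127))/3 = -7.979882
R(2,1) = -8.162879 + (-8.162879 − (-8.891193))/3 = -7.920108
R(3,1) = (4·(-7.977749) − (-8.162879)) / 3 = -7.916039
R(2,2) = -7.920108 + (-7.920108 − (-7.979882))/15 = -7.916123
R(3,2) = -7.916039 + (-7.916039 − (-7.920108))/15 = -7.915768
R(3,3) = -7.915768 + (-7.915768 − (-7.916123))/63 = -7.915762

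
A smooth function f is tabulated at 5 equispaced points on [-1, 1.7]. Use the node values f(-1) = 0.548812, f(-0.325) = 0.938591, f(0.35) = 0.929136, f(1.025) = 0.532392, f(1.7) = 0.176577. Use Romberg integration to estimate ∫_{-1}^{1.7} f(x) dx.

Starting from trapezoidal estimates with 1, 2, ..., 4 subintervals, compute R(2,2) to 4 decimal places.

1.8990

R(0,0) (trapezoid, 1 panel, h=2.7000): 0.979275
R(1,0) (trapezoid, 2 panels, h=1.3500): 1.743971
R(2,0) (trapezoid, 4 panels, h=0.6750): 1.864899
R(1,1) = 1.743971 + (1.743971 − 0.979275)/3 = 1.998870
R(2,1) = 1.864899 + (1.864899 − 1.743971)/3 = 1.905208
R(2,2) = 1.905208 + (1.905208 − 1.998870)/15 = 1.898964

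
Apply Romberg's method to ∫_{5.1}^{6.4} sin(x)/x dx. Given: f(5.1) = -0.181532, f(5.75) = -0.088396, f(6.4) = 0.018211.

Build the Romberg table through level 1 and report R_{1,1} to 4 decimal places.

R_{0,0} (trapezoid, 1 panel, h=1.3000): -0.106159
R_{1,0} (trapezoid, 2 panels, h=0.6500): -0.110537
R_{1,1} = -0.110537 + (-0.110537 − (-0.106159))/3 = -0.111996

-0.1120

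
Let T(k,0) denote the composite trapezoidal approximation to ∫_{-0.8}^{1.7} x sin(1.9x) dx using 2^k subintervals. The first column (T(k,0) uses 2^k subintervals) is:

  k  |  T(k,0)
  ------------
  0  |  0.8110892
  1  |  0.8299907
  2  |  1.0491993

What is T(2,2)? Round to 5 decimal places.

T(1,1) = 0.8299907 + (0.8299907 − 0.8110892)/3 = 0.8362912
T(2,1) = 1.0491993 + (1.0491993 − 0.8299907)/3 = 1.1222688
T(2,2) = (16·1.1222688 − 0.8362912) / 15 = 1.1413340

1.14133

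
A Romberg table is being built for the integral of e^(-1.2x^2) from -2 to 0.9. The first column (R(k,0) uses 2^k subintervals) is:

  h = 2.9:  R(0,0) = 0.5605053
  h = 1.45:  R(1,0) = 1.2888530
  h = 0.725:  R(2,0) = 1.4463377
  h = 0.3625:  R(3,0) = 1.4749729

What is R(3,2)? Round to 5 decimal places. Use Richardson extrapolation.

Richardson extrapolation on the trapezoidal column (denominator 4−1=3):
R(2,1) = (4·1.4463377 − 1.2888530) / 3 = 1.4988326
R(3,1) = (4·1.4749729 − 1.4463377) / 3 = 1.4845180
R(3,2) = 1.4845180 + (1.4845180 − 1.4988326)/15 = 1.4835637

1.48356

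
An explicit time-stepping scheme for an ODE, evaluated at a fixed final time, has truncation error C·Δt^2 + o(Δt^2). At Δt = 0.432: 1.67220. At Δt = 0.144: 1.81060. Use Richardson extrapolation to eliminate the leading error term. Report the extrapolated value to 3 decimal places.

1.828

Extrapolated value = (9·A(Δt/3) − A(Δt)) / (9 − 1)
= (9·1.81060 − 1.67220) / 8
= 14.62320 / 8 = 1.82790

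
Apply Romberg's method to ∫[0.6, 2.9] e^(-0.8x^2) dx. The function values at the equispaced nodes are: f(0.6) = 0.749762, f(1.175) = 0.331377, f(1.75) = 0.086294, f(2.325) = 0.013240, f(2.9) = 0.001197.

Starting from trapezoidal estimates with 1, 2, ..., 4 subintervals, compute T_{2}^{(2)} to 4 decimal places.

T_{0}^{(0)} (trapezoid, 1 panel, h=2.3000): 0.863603
T_{1}^{(0)} (trapezoid, 2 panels, h=1.1500): 0.531040
T_{2}^{(0)} (trapezoid, 4 panels, h=0.5750): 0.463675
T_{1}^{(1)} = 0.531040 + (0.531040 − 0.863603)/3 = 0.420186
T_{2}^{(1)} = 0.463675 + (0.463675 − 0.531040)/3 = 0.441220
T_{2}^{(2)} = 0.441220 + (0.441220 − 0.420186)/15 = 0.442622

0.4426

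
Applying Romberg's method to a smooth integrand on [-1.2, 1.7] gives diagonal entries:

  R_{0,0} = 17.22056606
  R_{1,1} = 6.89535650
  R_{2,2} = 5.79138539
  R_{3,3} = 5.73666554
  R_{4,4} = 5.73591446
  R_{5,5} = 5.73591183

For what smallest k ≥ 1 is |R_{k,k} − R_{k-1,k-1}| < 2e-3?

k = 4

|R_{1,1} − R_{0,0}| = 10.32520956 ≥ 2e-3
|R_{2,2} − R_{1,1}| = 1.10397111 ≥ 2e-3
|R_{3,3} − R_{2,2}| = 0.05471985 ≥ 2e-3
|R_{4,4} − R_{3,3}| = 0.00075108 < 2e-3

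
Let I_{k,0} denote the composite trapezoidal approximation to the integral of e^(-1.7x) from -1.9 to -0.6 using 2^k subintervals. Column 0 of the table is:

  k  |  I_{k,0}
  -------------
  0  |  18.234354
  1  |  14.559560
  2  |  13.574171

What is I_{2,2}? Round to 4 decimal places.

I_{1,1} = (4·14.559560 − 18.234354) / 3 = 13.334629
I_{2,1} = (4·13.574171 − 14.559560) / 3 = 13.245708
I_{2,2} = (16·13.245708 − 13.334629) / 15 = 13.239780

13.2398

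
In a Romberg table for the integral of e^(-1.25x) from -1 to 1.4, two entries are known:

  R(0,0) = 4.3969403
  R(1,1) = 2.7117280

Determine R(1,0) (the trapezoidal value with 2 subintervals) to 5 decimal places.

3.13303

From R(1,1) = (4·R(1,0) − R(0,0))/3, solve for R(1,0):
4·R(1,0) = 3·2.7117280 + 4.3969403 = 12.5321243
R(1,0) = 3.1330311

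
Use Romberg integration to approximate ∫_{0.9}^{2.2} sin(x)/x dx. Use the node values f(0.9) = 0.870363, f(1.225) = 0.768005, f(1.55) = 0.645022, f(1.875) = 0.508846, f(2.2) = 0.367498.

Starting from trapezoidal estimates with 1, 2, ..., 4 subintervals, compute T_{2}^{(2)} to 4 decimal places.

T_{0}^{(0)} (trapezoid, 1 panel, h=1.3000): 0.804610
T_{1}^{(0)} (trapezoid, 2 panels, h=0.6500): 0.821569
T_{2}^{(0)} (trapezoid, 4 panels, h=0.3250): 0.825761
T_{1}^{(1)} = 0.821569 + (0.821569 − 0.804610)/3 = 0.827222
T_{2}^{(1)} = 0.825761 + (0.825761 − 0.821569)/3 = 0.827158
T_{2}^{(2)} = 0.827158 + (0.827158 − 0.827222)/15 = 0.827154

0.8272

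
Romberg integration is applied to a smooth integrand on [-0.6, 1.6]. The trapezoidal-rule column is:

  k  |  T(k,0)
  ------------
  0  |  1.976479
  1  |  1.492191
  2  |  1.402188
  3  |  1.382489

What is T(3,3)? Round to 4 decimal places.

Richardson extrapolation on the trapezoidal column (denominator 4−1=3):
T(1,1) = (4·1.492191 − 1.976479) / 3 = 1.330762
T(2,1) = 1.402188 + (1.402188 − 1.492191)/3 = 1.372187
T(3,1) = (4·1.382489 − 1.402188) / 3 = 1.375923
T(2,2) = (16·1.372187 − 1.330762) / 15 = 1.374949
T(3,2) = 1.375923 + (1.375923 − 1.372187)/15 = 1.376172
T(3,3) = 1.376172 + (1.376172 − 1.374949)/63 = 1.376191

1.3762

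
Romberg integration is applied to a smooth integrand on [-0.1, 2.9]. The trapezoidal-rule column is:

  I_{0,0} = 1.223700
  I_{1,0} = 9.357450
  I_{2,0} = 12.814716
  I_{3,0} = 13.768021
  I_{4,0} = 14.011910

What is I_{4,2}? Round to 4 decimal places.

14.0937

I_{3,1} = 13.768021 + (13.768021 − 12.814716)/3 = 14.085789
I_{4,1} = (4·14.011910 − 13.768021) / 3 = 14.093206
I_{4,2} = (16·14.093206 − 14.085789) / 15 = 14.093700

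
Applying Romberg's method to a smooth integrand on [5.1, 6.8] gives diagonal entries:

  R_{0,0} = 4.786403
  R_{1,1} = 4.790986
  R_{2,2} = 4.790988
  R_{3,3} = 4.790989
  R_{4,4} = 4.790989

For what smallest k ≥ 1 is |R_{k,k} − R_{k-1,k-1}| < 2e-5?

k = 2

|R_{1,1} − R_{0,0}| = 0.004583 ≥ 2e-5
|R_{2,2} − R_{1,1}| = 0.000002 < 2e-5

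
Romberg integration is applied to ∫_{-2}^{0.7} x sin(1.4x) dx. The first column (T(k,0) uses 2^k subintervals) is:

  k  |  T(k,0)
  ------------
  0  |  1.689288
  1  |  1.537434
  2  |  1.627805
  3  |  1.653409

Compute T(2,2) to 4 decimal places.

1.6693

Richardson extrapolation on the trapezoidal column (denominator 4−1=3):
T(1,1) = 1.537434 + (1.537434 − 1.689288)/3 = 1.486816
T(2,1) = (4·1.627805 − 1.537434) / 3 = 1.657929
T(2,2) = 1.657929 + (1.657929 − 1.486816)/15 = 1.669337
(Column j=1 coincides with Simpson's rule on the same nodes.)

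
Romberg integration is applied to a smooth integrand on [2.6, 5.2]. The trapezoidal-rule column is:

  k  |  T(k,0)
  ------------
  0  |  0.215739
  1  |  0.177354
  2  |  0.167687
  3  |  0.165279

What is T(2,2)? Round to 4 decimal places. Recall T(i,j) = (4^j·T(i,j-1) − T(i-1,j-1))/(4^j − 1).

T(1,1) = (4·0.177354 − 0.215739) / 3 = 0.164559
T(2,1) = (4·0.167687 − 0.177354) / 3 = 0.164465
T(2,2) = (16·0.164465 − 0.164559) / 15 = 0.164459
(Column j=1 coincides with Simpson's rule on the same nodes.)

0.1645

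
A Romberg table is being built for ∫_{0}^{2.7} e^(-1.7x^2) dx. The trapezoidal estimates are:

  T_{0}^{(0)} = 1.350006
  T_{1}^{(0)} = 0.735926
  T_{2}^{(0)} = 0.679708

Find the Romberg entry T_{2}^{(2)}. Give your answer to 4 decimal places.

0.6696

Richardson extrapolation on the trapezoidal column (denominator 4−1=3):
T_{1}^{(1)} = 0.735926 + (0.735926 − 1.350006)/3 = 0.531233
T_{2}^{(1)} = 0.679708 + (0.679708 − 0.735926)/3 = 0.660969
T_{2}^{(2)} = 0.660969 + (0.660969 − 0.531233)/15 = 0.669618
(Column j=1 coincides with Simpson's rule on the same nodes.)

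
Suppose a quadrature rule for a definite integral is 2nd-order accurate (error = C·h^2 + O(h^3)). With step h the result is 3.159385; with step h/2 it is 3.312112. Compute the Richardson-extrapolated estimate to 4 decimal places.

Extrapolated value = (4·A(h/2) − A(h)) / (4 − 1)
= (4·3.312112 − 3.159385) / 3
= 10.089063 / 3 = 3.363021

3.3630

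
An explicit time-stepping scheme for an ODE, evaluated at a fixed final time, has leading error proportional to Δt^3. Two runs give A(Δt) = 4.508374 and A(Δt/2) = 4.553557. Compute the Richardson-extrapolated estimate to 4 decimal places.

The leading error scales as Δt^3; refining by a factor of 2 reduces it by 2^3 = 8.
Extrapolated value = (8·A(Δt/2) − A(Δt)) / (8 − 1)
= (8·4.553557 − 4.508374) / 7
= 31.920082 / 7 = 4.560012

4.5600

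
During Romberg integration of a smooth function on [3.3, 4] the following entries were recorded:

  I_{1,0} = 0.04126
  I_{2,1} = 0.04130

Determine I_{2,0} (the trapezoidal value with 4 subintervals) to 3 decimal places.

0.041

From I_{2,1} = (4·I_{2,0} − I_{1,0})/3, solve for I_{2,0}:
4·I_{2,0} = 3·0.04130 + 0.04126 = 0.16516
I_{2,0} = 0.04129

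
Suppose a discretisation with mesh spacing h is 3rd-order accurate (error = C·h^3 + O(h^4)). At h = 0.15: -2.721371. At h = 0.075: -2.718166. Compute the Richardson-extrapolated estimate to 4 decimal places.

The leading error scales as h^3; refining by a factor of 2 reduces it by 2^3 = 8.
Extrapolated value = (8·A(h/2) − A(h)) / (8 − 1)
= (8·(-2.718166) − (-2.721371)) / 7
= -19.023957 / 7 = -2.717708

-2.7177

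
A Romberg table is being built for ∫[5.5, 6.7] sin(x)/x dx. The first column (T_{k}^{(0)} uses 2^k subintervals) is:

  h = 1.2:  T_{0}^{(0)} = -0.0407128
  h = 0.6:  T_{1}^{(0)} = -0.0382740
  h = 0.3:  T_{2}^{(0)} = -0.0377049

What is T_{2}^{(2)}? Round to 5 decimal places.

-0.03752

T_{1}^{(1)} = -0.0382740 + (-0.0382740 − (-0.0407128))/3 = -0.0374611
T_{2}^{(1)} = -0.0377049 + (-0.0377049 − (-0.0382740))/3 = -0.0375152
T_{2}^{(2)} = -0.0375152 + (-0.0375152 − (-0.0374611))/15 = -0.0375188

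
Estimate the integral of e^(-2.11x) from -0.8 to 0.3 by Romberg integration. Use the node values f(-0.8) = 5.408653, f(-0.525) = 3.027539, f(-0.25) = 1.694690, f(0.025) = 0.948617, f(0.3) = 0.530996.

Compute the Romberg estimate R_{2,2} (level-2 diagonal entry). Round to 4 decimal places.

R_{0,0} (trapezoid, 1 panel, h=1.1000): 3.266807
R_{1,0} (trapezoid, 2 panels, h=0.5500): 2.565483
R_{2,0} (trapezoid, 4 panels, h=0.2750): 2.376184
R_{1,1} = 2.565483 + (2.565483 − 3.266807)/3 = 2.331708
R_{2,1} = 2.376184 + (2.376184 − 2.565483)/3 = 2.313084
R_{2,2} = 2.313084 + (2.313084 − 2.331708)/15 = 2.311842

2.3118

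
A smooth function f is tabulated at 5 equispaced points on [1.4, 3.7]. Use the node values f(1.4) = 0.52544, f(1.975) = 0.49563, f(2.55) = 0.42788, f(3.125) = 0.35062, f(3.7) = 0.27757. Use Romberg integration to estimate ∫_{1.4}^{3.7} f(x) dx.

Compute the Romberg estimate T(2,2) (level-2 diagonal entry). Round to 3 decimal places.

0.967

T(0,0) (trapezoid, 1 panel, h=2.3000): 0.92346
T(1,0) (trapezoid, 2 panels, h=1.1500): 0.95379
T(2,0) (trapezoid, 4 panels, h=0.5750): 0.96349
T(1,1) = 0.95379 + (0.95379 − 0.92346)/3 = 0.96390
T(2,1) = 0.96349 + (0.96349 − 0.95379)/3 = 0.96672
T(2,2) = 0.96672 + (0.96672 − 0.96390)/15 = 0.96691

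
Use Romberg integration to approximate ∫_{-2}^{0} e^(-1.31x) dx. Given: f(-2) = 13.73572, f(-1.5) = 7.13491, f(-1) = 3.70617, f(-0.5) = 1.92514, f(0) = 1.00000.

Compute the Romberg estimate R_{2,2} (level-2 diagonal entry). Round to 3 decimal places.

R_{0,0} (trapezoid, 1 panel, h=2.0000): 14.73572
R_{1,0} (trapezoid, 2 panels, h=1.0000): 11.07403
R_{2,0} (trapezoid, 4 panels, h=0.5000): 10.06704
R_{1,1} = 11.07403 + (11.07403 − 14.73572)/3 = 9.85347
R_{2,1} = 10.06704 + (10.06704 − 11.07403)/3 = 9.73138
R_{2,2} = 9.73138 + (9.73138 − 9.85347)/15 = 9.72324

9.723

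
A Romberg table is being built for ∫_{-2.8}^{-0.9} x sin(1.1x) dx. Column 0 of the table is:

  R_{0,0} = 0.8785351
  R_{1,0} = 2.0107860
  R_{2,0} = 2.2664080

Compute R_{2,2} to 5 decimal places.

2.34918

R_{1,1} = (4·2.0107860 − 0.8785351) / 3 = 2.3882030
R_{2,1} = 2.2664080 + (2.2664080 − 2.0107860)/3 = 2.3516153
R_{2,2} = (16·2.3516153 − 2.3882030) / 15 = 2.3491761
(Column j=1 coincides with Simpson's rule on the same nodes.)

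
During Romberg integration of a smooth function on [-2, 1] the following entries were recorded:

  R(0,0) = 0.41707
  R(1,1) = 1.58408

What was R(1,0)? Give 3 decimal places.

1.292

From R(1,1) = (4·R(1,0) − R(0,0))/3, solve for R(1,0):
4·R(1,0) = 3·1.58408 + 0.41707 = 5.16931
R(1,0) = 1.29233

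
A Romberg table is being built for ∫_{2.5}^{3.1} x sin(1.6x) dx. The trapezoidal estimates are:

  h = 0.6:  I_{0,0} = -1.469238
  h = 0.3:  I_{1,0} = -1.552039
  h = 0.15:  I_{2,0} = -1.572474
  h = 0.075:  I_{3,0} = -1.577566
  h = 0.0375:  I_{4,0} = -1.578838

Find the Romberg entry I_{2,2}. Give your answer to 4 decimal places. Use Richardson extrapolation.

-1.5793

Richardson extrapolation on the trapezoidal column (denominator 4−1=3):
I_{1,1} = (4·(-1.552039) − (-1.469238)) / 3 = -1.579639
I_{2,1} = (4·(-1.572474) − (-1.552039)) / 3 = -1.579286
I_{2,2} = -1.579286 + (-1.579286 − (-1.579639))/15 = -1.579262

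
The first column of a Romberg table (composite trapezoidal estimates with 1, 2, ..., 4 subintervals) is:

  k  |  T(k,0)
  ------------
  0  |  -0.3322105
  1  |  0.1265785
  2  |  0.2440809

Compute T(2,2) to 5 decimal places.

0.28350

Richardson extrapolation on the trapezoidal column (denominator 4−1=3):
T(1,1) = 0.1265785 + (0.1265785 − (-0.3322105))/3 = 0.2795082
T(2,1) = (4·0.2440809 − 0.1265785) / 3 = 0.2832484
T(2,2) = 0.2832484 + (0.2832484 − 0.2795082)/15 = 0.2834977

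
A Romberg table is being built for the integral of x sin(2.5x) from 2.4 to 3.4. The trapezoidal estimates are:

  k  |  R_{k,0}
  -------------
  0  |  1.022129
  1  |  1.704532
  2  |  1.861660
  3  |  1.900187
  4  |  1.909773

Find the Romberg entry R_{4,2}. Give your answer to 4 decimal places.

Richardson extrapolation on the trapezoidal column (denominator 4−1=3):
R_{3,1} = (4·1.900187 − 1.861660) / 3 = 1.913029
R_{4,1} = (4·1.909773 − 1.900187) / 3 = 1.912968
R_{4,2} = 1.912968 + (1.912968 − 1.913029)/15 = 1.912964

1.9130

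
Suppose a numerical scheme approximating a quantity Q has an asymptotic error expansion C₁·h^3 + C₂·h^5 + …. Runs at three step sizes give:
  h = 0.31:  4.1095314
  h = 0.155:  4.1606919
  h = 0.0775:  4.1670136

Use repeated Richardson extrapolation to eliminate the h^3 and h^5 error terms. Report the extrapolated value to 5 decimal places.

First eliminate the h^3 term (factor 2^3 = 8):
  B₁ = (8·4.1606919 − 4.1095314)/7 = 4.1680005
  B₂ = (8·4.1670136 − 4.1606919)/7 = 4.1679167
Then eliminate the h^5 term (factor 2^5 = 32):
  (32·4.1679167 − 4.1680005)/31 = 4.1679140

4.16791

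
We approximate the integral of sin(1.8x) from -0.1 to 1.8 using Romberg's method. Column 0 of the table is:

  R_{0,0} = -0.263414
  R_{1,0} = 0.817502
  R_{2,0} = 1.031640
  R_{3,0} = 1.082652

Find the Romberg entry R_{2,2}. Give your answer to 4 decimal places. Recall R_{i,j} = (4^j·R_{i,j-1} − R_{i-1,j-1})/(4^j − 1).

Richardson extrapolation on the trapezoidal column (denominator 4−1=3):
R_{1,1} = 0.817502 + (0.817502 − (-0.263414))/3 = 1.177807
R_{2,1} = (4·1.031640 − 0.817502) / 3 = 1.103019
R_{2,2} = 1.103019 + (1.103019 − 1.177807)/15 = 1.098033

1.0980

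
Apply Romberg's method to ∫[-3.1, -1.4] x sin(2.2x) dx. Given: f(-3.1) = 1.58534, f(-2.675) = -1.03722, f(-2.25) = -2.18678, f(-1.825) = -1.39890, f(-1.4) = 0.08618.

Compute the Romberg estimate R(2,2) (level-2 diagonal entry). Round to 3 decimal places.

-1.747

R(0,0) (trapezoid, 1 panel, h=1.7000): 1.42079
R(1,0) (trapezoid, 2 panels, h=0.8500): -1.14837
R(2,0) (trapezoid, 4 panels, h=0.4250): -1.60953
R(1,1) = -1.14837 + (-1.14837 − 1.42079)/3 = -2.00476
R(2,1) = -1.60953 + (-1.60953 − (-1.14837))/3 = -1.76325
R(2,2) = -1.76325 + (-1.76325 − (-2.00476))/15 = -1.74715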